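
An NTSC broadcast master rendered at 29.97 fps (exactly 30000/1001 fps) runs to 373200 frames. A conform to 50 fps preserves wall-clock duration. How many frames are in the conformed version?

622622 frames

Target frames = source frames × (target rate / source rate) = 373200 × (50)/(30000/1001) = 373200 × 1001/600 = 622622.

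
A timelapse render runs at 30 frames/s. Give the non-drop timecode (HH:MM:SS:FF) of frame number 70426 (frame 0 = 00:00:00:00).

70426 ÷ 30 = 2347 full seconds, remainder 16 frames.
2347 s = 0 h 39 min 7 s.
Timecode: 00:39:07:16.

00:39:07:16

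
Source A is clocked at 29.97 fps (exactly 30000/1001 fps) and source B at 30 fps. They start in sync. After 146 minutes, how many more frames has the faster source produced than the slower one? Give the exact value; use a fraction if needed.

146 min = 8760 s.
A emits 30000/1001 × 8760 = 262800000/1001 frames; B emits 30 × 8760 = 262800.
Difference = 262800/1001 frames (≈ 262.5375); B is ahead of A.

262800/1001 frames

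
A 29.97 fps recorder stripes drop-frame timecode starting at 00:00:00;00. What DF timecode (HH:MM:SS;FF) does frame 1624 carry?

Each 10-minute DF block holds 10 × 60 × 30 − 9 × 2 = 17982 frames. 1624 ÷ 17982 → 0 full blocks, remainder 1624.
Within the partial block the first minute is 1800 frames and each further minute 1798, so 0 further minute boundaries passed. Total skipped labels = 18 × 0 + 2 × 0 = 0.
Non-drop label index = 1624 + 0 = 1624; at 30 labels/s that is 00:00:54:04, i.e. DF 00:00:54;04.

00:00:54;04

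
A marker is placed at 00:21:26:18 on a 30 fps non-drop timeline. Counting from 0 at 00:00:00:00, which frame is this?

frame 38598

Total seconds to the label: (0 × 3600 + 21 × 60 + 26) = 1286.
Frame index = 1286 × 30 + 18 = 38598.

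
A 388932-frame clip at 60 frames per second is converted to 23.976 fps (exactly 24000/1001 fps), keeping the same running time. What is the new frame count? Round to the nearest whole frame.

155417 frames

Frames at target rate = 388932 × (24000/1001) / (60) = 155572800/1001 ≈ 155417.383.
Nearest whole frame: 155417.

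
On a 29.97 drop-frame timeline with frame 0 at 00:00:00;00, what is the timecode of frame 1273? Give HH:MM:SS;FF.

00:00:42;13

Ten DF minutes hold 17982 frames, so frame 1273 lies in block 0 (frames 0–17981) with 1273 frames into that block.
The block's first minute is 1800 frames and the rest 1798 each; 1273 frames reaches minute 0, so 0 × 18 + 0 × 2 = 0 labels have been skipped so far.
Adding those back, label number 1273 + 0 = 1273 at 30 labels/s is 42 s + 13 f = 0 h 0 min 42 s frame 13, i.e. 00:00:42;13.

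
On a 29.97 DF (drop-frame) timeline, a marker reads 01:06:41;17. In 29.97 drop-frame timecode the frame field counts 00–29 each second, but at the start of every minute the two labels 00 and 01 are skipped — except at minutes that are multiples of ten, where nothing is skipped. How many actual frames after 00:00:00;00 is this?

Complete 10-minute blocks: 6, each 17982 frames → 107892.
Remaining 6 whole minutes in the current block: 1800 + 5 × 1798 = 10790 frames.
Within the current minute: 41 × 30 + 17 − 2 = 1245 (labels ;00/;01 skipped at this minute). Total = 107892 + 10790 + 1245 = 119927.

119927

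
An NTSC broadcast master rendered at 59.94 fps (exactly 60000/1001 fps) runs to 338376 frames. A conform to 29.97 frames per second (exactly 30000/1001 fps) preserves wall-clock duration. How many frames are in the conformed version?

169188 frames

Frames at target rate = 338376 × (30000/1001) / (60000/1001) = 169188.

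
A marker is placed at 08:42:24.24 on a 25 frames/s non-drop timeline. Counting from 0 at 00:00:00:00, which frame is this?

frame 783624

Total seconds to the label: (8 × 3600 + 42 × 60 + 24) = 31344.
Frame index = 31344 × 25 + 24 = 783624.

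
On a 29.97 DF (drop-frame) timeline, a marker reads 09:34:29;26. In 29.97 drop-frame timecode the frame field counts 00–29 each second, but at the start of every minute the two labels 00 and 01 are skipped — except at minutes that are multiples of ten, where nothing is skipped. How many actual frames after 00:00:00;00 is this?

1033062

As if non-drop at 30 labels/s: (9 × 3600 + 34 × 60 + 29) × 30 + 26 = 1034096.
Minute boundaries passed: 574; those not divisible by 10: 574 − 57 = 517; dropped labels = 2 × 517 = 1034.
Actual frame index = 1034096 − 1034 = 1033062.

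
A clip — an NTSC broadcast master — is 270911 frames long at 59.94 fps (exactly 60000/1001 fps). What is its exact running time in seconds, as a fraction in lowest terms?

Running time = 270911 ÷ (60000/1001) = 270911 × 1001/60000 = 271181911/60000 s.

271181911/60000 seconds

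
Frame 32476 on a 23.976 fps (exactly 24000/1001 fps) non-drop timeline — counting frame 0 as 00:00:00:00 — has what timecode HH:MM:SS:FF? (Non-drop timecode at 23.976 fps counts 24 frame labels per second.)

00:22:33:04

32476 ÷ 24 = 1353 full seconds, remainder 4 frames.
1353 s = 0 h 22 min 33 s.
Timecode: 00:22:33:04.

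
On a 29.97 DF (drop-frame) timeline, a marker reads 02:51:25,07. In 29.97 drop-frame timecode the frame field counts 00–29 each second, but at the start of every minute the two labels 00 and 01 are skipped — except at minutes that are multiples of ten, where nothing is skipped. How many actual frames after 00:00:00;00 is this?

308249

Complete 10-minute blocks: 17, each 17982 frames → 305694.
Remaining 1 whole minute in the current block: 1800 + 0 × 1798 = 1800 frames.
Within the current minute: 25 × 30 + 7 − 2 = 755 (labels ;00/;01 skipped at this minute). Total = 305694 + 1800 + 755 = 308249.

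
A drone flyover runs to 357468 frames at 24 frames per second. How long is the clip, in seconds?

Running time = 357468 / (24) = 14894.5 s.

14894.5 seconds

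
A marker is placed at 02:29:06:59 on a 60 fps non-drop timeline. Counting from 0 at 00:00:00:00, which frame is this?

frame 536819

Total seconds to the label: (2 × 3600 + 29 × 60 + 6) = 8946.
Frame index = 8946 × 60 + 59 = 536819.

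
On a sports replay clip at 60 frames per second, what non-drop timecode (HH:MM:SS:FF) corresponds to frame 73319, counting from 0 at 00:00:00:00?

00:20:21:59

73319 ÷ 60 = 1221 full seconds, remainder 59 frames.
1221 s = 0 h 20 min 21 s.
Timecode: 00:20:21:59.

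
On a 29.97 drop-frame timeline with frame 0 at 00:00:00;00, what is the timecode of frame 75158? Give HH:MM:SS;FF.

00:41:47;22

Ten DF minutes hold 17982 frames, so frame 75158 lies in block 4 (frames 71928–89909) with 3230 frames into that block.
The block's first minute is 1800 frames and the rest 1798 each; 3230 frames reaches minute 1, so 4 × 18 + 1 × 2 = 74 labels have been skipped so far.
Adding those back, label number 75158 + 74 = 75232 at 30 labels/s is 2507 s + 22 f = 0 h 41 min 47 s frame 22, i.e. 00:41:47;22.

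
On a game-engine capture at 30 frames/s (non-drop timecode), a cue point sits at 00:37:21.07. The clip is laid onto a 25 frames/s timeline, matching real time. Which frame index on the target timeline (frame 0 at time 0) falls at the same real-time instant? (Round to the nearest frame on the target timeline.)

Source frame index: (0×3600 + 37×60 + 21) × 30 + 7 = 67237.
Real time: 67237 / (30) = 67237/30 s.
Target frame: (67237/30) × (25) = 336185/6 ≈ 56030.833 → 56031.

frame 56031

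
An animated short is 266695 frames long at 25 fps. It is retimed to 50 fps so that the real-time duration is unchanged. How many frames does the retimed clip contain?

533390 frames

Target frames = source frames × (target rate / source rate) = 266695 × (50)/(25) = 266695 × 2 = 533390.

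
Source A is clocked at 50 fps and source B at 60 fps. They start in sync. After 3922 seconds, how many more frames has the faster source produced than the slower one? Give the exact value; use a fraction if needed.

A emits 50 × 3922 = 196100 frames; B emits 60 × 3922 = 235320.
Difference = 39220 frames; B is ahead of A.

39220 frames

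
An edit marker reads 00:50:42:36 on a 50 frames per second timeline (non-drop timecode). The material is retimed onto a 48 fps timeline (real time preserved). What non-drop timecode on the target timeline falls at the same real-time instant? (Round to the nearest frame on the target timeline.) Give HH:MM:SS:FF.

00:50:42:35

Source frame index: (0×3600 + 50×60 + 42) × 50 + 36 = 152136.
Real time: 152136 / (50) = 76068/25 s.
Target frame: (76068/25) × (48) = 3651264/25 ≈ 146050.560 → 146051.
At 48 labels/s: frame 146051 → 00:50:42:35.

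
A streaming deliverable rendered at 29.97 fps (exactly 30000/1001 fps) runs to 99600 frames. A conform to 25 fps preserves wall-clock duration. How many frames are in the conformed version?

Target frames = source frames × (target rate / source rate) = 99600 × (25)/(30000/1001) = 99600 × 1001/1200 = 83083.

83083 frames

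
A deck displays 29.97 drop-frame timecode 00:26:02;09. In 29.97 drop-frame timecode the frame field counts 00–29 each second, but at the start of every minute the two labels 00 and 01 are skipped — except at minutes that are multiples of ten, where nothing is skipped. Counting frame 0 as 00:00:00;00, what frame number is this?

46821

Complete 10-minute blocks: 2, each 17982 frames → 35964.
Remaining 6 whole minutes in the current block: 1800 + 5 × 1798 = 10790 frames.
Within the current minute: 2 × 30 + 9 − 2 = 67 (labels ;00/;01 skipped at this minute). Total = 35964 + 10790 + 67 = 46821.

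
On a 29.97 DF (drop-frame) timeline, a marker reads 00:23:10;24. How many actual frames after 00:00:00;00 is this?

Complete 10-minute blocks: 2, each 17982 frames → 35964.
Remaining 3 whole minutes in the current block: 1800 + 2 × 1798 = 5396 frames.
Within the current minute: 10 × 30 + 24 − 2 = 322 (labels ;00/;01 skipped at this minute). Total = 35964 + 5396 + 322 = 41682.

41682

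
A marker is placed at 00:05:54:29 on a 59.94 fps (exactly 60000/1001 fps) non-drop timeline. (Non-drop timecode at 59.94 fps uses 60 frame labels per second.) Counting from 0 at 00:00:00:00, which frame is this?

Total seconds to the label: (0 × 3600 + 5 × 60 + 54) = 354.
Frame index = 354 × 60 + 29 = 21269.

21269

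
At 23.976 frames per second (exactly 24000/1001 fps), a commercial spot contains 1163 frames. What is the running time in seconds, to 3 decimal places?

Running time = 1163 × 1001/24000 = 1164163/24000 s ≈ 48.507 s.

48.507 seconds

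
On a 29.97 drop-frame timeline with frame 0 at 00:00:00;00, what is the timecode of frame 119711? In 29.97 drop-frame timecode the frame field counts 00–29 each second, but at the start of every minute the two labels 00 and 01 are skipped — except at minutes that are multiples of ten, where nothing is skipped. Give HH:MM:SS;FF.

Ten DF minutes hold 17982 frames, so frame 119711 lies in block 6 (frames 107892–125873) with 11819 frames into that block.
The block's first minute is 1800 frames and the rest 1798 each; 11819 frames reaches minute 6, so 6 × 18 + 6 × 2 = 120 labels have been skipped so far.
Adding those back, label number 119711 + 120 = 119831 at 30 labels/s is 3994 s + 11 f = 1 h 6 min 34 s frame 11, i.e. 01:06:34;11.

01:06:34;11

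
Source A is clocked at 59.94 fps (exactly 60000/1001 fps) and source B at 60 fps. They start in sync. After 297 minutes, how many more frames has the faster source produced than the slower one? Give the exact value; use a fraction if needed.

97200/91 frames

297 min = 17820 s.
A emits 60000/1001 × 17820 = 97200000/91 frames; B emits 60 × 17820 = 1069200.
Difference = 97200/91 frames (≈ 1068.1319); B is ahead of A.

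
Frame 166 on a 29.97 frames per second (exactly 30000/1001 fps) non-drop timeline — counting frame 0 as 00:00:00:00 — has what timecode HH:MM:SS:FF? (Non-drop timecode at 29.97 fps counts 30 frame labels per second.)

166 ÷ 30 = 5 full seconds, remainder 16 frames.
5 s = 0 h 0 min 5 s.
Timecode: 00:00:05:16.

00:00:05:16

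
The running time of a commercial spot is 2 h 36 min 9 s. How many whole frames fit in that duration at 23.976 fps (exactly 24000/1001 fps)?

2 h 36 min 9 s = 9369 s.
Frames = 9369 × 24000/1001 = 224856000/1001 ≈ 224631.3686.
Complete frames: 224631.

224631 frames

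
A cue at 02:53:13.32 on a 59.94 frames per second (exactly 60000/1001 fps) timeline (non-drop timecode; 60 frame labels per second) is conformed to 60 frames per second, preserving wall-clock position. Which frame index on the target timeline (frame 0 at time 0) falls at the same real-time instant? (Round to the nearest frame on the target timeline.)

frame 624236

Source frame index: (2×3600 + 53×60 + 13) × 60 + 32 = 623612.
Real time: 623612 / (60000/1001) = 156058903/15000 s.
Target frame: (156058903/15000) × (60) = 156058903/250 ≈ 624235.612 → 624236.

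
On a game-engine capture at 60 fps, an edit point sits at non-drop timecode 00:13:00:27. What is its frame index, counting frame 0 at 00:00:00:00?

Total seconds to the label: (0 × 3600 + 13 × 60 + 0) = 780.
Frame index = 780 × 60 + 27 = 46827.

46827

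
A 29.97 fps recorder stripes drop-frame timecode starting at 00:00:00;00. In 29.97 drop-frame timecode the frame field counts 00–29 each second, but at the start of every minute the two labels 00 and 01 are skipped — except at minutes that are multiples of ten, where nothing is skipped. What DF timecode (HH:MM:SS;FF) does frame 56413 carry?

Each 10-minute DF block holds 10 × 60 × 30 − 9 × 2 = 17982 frames. 56413 ÷ 17982 → 3 full blocks, remainder 2467.
Within the partial block the first minute is 1800 frames and each further minute 1798, so 1 further minute boundary passed. Total skipped labels = 18 × 3 + 2 × 1 = 56.
Non-drop label index = 56413 + 56 = 56469; at 30 labels/s that is 00:31:22:09, i.e. DF 00:31:22;09.

00:31:22;09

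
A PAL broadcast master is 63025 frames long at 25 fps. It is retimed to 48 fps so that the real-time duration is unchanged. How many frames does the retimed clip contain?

121008 frames

Target frames = source frames × (target rate / source rate) = 63025 × (48)/(25) = 63025 × 48/25 = 121008.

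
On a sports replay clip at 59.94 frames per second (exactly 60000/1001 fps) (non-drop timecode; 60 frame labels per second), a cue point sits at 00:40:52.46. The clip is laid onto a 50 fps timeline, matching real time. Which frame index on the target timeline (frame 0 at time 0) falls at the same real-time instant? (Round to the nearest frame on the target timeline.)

frame 122761

Source frame index: (0×3600 + 40×60 + 52) × 60 + 46 = 147166.
Real time: 147166 / (60000/1001) = 73656583/30000 s.
Target frame: (73656583/30000) × (50) = 73656583/600 ≈ 122760.972 → 122761.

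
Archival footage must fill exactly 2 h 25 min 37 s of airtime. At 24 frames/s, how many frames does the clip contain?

209688 frames

2 h 25 min 37 s = 8737 s.
Frames = 8737 × 24 = 209688.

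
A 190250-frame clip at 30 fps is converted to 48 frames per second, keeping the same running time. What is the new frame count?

Frames at target rate = 190250 × (48) / (30) = 304400.

304400 frames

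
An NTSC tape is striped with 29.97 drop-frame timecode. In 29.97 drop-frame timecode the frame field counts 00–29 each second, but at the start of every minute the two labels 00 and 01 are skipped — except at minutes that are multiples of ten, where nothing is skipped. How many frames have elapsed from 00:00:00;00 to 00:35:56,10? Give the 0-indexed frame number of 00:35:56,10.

64626

As if non-drop at 30 labels/s: (0 × 3600 + 35 × 60 + 56) × 30 + 10 = 64690.
Minute boundaries passed: 35; those not divisible by 10: 35 − 3 = 32; dropped labels = 2 × 32 = 64.
Actual frame index = 64690 − 64 = 64626.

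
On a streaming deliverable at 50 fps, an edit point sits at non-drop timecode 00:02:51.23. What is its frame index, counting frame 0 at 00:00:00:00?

Total seconds to the label: (0 × 3600 + 2 × 60 + 51) = 171.
Frame index = 171 × 50 + 23 = 8573.

8573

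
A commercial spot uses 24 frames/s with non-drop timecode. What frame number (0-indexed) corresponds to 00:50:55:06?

Total seconds to the label: (0 × 3600 + 50 × 60 + 55) = 3055.
Frame index = 3055 × 24 + 6 = 73326.

frame 73326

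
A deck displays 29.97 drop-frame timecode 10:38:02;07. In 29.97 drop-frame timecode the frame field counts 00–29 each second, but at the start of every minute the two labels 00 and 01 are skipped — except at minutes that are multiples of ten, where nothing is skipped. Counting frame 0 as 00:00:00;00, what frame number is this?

As if non-drop at 30 labels/s: (10 × 3600 + 38 × 60 + 2) × 30 + 7 = 1148467.
Minute boundaries passed: 638; those not divisible by 10: 638 − 63 = 575; dropped labels = 2 × 575 = 1150.
Actual frame index = 1148467 − 1150 = 1147317.

1147317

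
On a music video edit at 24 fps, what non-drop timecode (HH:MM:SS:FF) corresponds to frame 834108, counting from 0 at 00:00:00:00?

834108 ÷ 24 = 34754 full seconds, remainder 12 frames.
34754 s = 9 h 39 min 14 s.
Timecode: 09:39:14:12.

09:39:14:12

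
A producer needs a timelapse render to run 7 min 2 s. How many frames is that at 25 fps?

10550 frames

7 min 2 s = 422 s.
Frames = 422 × 25 = 10550.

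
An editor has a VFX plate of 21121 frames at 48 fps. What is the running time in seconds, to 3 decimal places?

440.021 seconds

Running time = 21121 × 1/48 = 21121/48 s ≈ 440.021 s.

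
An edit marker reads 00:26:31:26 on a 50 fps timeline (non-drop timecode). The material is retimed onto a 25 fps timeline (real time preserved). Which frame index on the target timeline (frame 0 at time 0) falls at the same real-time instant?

frame 39788

Source frame index: (0×3600 + 26×60 + 31) × 50 + 26 = 79576.
Real time: 79576 / (50) = 39788/25 s.
Target frame: (39788/25) × (25) = 39788.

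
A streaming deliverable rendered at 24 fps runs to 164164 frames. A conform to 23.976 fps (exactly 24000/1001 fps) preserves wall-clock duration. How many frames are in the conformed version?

Target frames = source frames × (target rate / source rate) = 164164 × (24000/1001)/(24) = 164164 × 1000/1001 = 164000.

164000 frames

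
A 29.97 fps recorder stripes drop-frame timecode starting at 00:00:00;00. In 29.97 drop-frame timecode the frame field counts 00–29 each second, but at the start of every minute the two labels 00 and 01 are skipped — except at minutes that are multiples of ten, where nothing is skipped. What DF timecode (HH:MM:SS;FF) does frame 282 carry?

Each 10-minute DF block holds 10 × 60 × 30 − 9 × 2 = 17982 frames. 282 ÷ 17982 → 0 full blocks, remainder 282.
Within the partial block the first minute is 1800 frames and each further minute 1798, so 0 further minute boundaries passed. Total skipped labels = 18 × 0 + 2 × 0 = 0.
Non-drop label index = 282 + 0 = 282; at 30 labels/s that is 00:00:09:12, i.e. DF 00:00:09;12.

00:00:09;12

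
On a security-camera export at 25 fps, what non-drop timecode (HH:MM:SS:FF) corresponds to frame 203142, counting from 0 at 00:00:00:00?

02:15:25:17

203142 ÷ 25 = 8125 full seconds, remainder 17 frames.
8125 s = 2 h 15 min 25 s.
Timecode: 02:15:25:17.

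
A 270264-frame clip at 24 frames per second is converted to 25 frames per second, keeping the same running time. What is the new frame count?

Target frames = source frames × (target rate / source rate) = 270264 × (25)/(24) = 270264 × 25/24 = 281525.

281525 frames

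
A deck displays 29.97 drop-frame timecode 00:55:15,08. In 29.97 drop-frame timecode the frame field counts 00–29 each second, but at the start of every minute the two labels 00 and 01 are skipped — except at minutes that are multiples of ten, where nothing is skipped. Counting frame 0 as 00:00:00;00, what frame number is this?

99358

Complete 10-minute blocks: 5, each 17982 frames → 89910.
Remaining 5 whole minutes in the current block: 1800 + 4 × 1798 = 8992 frames.
Within the current minute: 15 × 30 + 8 − 2 = 456 (labels ;00/;01 skipped at this minute). Total = 89910 + 8992 + 456 = 99358.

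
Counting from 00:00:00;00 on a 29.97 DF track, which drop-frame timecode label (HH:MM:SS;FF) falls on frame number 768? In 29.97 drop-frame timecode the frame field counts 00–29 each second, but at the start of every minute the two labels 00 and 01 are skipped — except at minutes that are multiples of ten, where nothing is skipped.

00:00:25;18

Ten DF minutes hold 17982 frames, so frame 768 lies in block 0 (frames 0–17981) with 768 frames into that block.
The block's first minute is 1800 frames and the rest 1798 each; 768 frames reaches minute 0, so 0 × 18 + 0 × 2 = 0 labels have been skipped so far.
Adding those back, label number 768 + 0 = 768 at 30 labels/s is 25 s + 18 f = 0 h 0 min 25 s frame 18, i.e. 00:00:25;18.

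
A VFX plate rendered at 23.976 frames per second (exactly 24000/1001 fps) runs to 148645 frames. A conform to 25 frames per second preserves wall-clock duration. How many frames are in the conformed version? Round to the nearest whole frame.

154993 frames

Frames at target rate = 148645 × (25) / (24000/1001) = 29758729/192 ≈ 154993.380.
Nearest whole frame: 154993.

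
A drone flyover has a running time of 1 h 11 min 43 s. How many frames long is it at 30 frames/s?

129090 frames

1 h 11 min 43 s = 4303 s.
Frames = 4303 × 30 = 129090.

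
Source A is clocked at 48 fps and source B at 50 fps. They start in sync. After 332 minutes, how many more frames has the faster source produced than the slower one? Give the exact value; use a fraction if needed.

332 min = 19920 s.
A emits 48 × 19920 = 956160 frames; B emits 50 × 19920 = 996000.
Difference = 39840 frames; B is ahead of A.

39840 frames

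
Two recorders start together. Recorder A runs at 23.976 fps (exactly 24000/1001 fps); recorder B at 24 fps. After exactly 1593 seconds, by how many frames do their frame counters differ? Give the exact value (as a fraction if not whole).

A emits 24000/1001 × 1593 = 38232000/1001 frames; B emits 24 × 1593 = 38232.
Difference = 38232/1001 frames (≈ 38.1938); B is ahead of A.

38232/1001 frames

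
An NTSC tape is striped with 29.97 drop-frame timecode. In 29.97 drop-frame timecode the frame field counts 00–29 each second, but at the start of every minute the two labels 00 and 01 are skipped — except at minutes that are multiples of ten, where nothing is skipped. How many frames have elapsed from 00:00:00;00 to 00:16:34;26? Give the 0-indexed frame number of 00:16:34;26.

As if non-drop at 30 labels/s: (0 × 3600 + 16 × 60 + 34) × 30 + 26 = 29846.
Minute boundaries passed: 16; those not divisible by 10: 16 − 1 = 15; dropped labels = 2 × 15 = 30.
Actual frame index = 29846 − 30 = 29816.

29816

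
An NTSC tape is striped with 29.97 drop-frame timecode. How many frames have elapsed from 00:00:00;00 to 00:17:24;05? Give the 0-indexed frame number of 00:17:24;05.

As if non-drop at 30 labels/s: (0 × 3600 + 17 × 60 + 24) × 30 + 5 = 31325.
Minute boundaries passed: 17; those not divisible by 10: 17 − 1 = 16; dropped labels = 2 × 16 = 32.
Actual frame index = 31325 − 32 = 31293.

31293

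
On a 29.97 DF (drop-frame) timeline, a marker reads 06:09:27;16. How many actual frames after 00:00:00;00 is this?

664360

Complete 10-minute blocks: 36, each 17982 frames → 647352.
Remaining 9 whole minutes in the current block: 1800 + 8 × 1798 = 16184 frames.
Within the current minute: 27 × 30 + 16 − 2 = 824 (labels ;00/;01 skipped at this minute). Total = 647352 + 16184 + 824 = 664360.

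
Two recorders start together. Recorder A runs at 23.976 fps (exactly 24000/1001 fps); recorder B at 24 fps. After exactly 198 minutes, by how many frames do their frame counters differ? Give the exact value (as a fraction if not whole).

25920/91 frames

198 min = 11880 s.
A emits 24000/1001 × 11880 = 25920000/91 frames; B emits 24 × 11880 = 285120.
Difference = 25920/91 frames (≈ 284.8352); B is ahead of A.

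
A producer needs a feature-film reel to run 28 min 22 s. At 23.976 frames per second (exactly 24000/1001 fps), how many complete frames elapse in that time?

28 min 22 s = 1702 s.
Frames = 1702 × 24000/1001 = 40848000/1001 ≈ 40807.1928.
Complete frames: 40807.

40807 frames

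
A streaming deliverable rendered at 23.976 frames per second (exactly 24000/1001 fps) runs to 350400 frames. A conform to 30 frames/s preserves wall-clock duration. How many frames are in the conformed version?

438438 frames

Target frames = source frames × (target rate / source rate) = 350400 × (30)/(24000/1001) = 350400 × 1001/800 = 438438.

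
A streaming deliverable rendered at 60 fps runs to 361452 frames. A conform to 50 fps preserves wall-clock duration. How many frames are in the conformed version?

Target frames = source frames × (target rate / source rate) = 361452 × (50)/(60) = 361452 × 5/6 = 301210.

301210 frames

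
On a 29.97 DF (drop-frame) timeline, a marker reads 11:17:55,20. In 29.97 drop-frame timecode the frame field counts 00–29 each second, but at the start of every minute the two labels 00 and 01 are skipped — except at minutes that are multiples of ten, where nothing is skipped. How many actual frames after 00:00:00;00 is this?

Complete 10-minute blocks: 67, each 17982 frames → 1204794.
Remaining 7 whole minutes in the current block: 1800 + 6 × 1798 = 12588 frames.
Within the current minute: 55 × 30 + 20 − 2 = 1668 (labels ;00/;01 skipped at this minute). Total = 1204794 + 12588 + 1668 = 1219050.

1219050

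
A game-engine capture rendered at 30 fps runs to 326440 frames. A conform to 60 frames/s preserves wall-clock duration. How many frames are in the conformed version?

Frames at target rate = 326440 × (60) / (30) = 652880.

652880 frames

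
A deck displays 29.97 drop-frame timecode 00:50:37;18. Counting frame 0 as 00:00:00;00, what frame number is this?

91038

As if non-drop at 30 labels/s: (0 × 3600 + 50 × 60 + 37) × 30 + 18 = 91128.
Minute boundaries passed: 50; those not divisible by 10: 50 − 5 = 45; dropped labels = 2 × 45 = 90.
Actual frame index = 91128 − 90 = 91038.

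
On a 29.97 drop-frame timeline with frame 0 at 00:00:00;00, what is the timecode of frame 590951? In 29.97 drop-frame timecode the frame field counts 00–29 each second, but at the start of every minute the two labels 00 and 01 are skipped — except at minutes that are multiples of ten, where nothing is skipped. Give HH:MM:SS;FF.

Ten DF minutes hold 17982 frames, so frame 590951 lies in block 32 (frames 575424–593405) with 15527 frames into that block.
The block's first minute is 1800 frames and the rest 1798 each; 15527 frames reaches minute 8, so 32 × 18 + 8 × 2 = 592 labels have been skipped so far.
Adding those back, label number 590951 + 592 = 591543 at 30 labels/s is 19718 s + 3 f = 5 h 28 min 38 s frame 3, i.e. 05:28:38;03.

05:28:38;03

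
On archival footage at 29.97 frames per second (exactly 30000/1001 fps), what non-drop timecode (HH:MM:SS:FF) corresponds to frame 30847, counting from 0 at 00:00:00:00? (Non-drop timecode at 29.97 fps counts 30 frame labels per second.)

30847 ÷ 30 = 1028 full seconds, remainder 7 frames.
1028 s = 0 h 17 min 8 s.
Timecode: 00:17:08:07.

00:17:08:07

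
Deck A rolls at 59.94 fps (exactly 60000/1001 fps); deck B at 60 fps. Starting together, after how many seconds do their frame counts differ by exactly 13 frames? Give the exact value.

The gap grows by |60 − 60000/1001| = 60/1001 frames per second.
Time for a 13-frame gap: 13 ÷ (60/1001) = 13013/60 s.

13013/60 seconds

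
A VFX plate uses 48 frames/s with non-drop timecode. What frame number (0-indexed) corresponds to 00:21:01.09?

Total seconds to the label: (0 × 3600 + 21 × 60 + 1) = 1261.
Frame index = 1261 × 48 + 9 = 60537.

60537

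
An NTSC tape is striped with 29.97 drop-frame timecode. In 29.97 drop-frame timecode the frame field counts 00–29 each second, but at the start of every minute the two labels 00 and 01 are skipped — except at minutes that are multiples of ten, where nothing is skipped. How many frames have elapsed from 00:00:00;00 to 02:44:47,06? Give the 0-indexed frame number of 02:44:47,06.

296320

Complete 10-minute blocks: 16, each 17982 frames → 287712.
Remaining 4 whole minutes in the current block: 1800 + 3 × 1798 = 7194 frames.
Within the current minute: 47 × 30 + 6 − 2 = 1414 (labels ;00/;01 skipped at this minute). Total = 287712 + 7194 + 1414 = 296320.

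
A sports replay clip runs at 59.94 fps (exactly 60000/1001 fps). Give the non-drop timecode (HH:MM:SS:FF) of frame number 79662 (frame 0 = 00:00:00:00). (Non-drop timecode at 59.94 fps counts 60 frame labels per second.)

79662 ÷ 60 = 1327 full seconds, remainder 42 frames.
1327 s = 0 h 22 min 7 s.
Timecode: 00:22:07:42.

00:22:07:42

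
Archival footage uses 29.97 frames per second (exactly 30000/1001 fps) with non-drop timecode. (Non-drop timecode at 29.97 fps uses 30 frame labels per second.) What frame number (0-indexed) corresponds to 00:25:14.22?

45442

Total seconds to the label: (0 × 3600 + 25 × 60 + 14) = 1514.
Frame index = 1514 × 30 + 22 = 45442.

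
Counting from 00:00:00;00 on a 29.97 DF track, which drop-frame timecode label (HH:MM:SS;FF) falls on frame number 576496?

05:20:35;22

Each 10-minute DF block holds 10 × 60 × 30 − 9 × 2 = 17982 frames. 576496 ÷ 17982 → 32 full blocks, remainder 1072.
Within the partial block the first minute is 1800 frames and each further minute 1798, so 0 further minute boundaries passed. Total skipped labels = 18 × 32 + 2 × 0 = 576.
Non-drop label index = 576496 + 576 = 577072; at 30 labels/s that is 05:20:35:22, i.e. DF 05:20:35;22.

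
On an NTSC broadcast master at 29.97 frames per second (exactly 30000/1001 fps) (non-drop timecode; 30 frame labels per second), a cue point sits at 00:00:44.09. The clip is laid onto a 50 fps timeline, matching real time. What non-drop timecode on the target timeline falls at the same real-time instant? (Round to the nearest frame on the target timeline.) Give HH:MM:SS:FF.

Source frame index: (0×3600 + 0×60 + 44) × 30 + 9 = 1329.
Real time: 1329 / (30000/1001) = 443443/10000 s.
Target frame: (443443/10000) × (50) = 443443/200 ≈ 2217.215 → 2217.
At 50 labels/s: frame 2217 → 00:00:44:17.

00:00:44:17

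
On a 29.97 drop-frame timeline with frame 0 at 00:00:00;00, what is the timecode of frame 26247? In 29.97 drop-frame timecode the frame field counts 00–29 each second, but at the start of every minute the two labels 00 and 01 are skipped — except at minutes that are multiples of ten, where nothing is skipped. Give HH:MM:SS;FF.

Ten DF minutes hold 17982 frames, so frame 26247 lies in block 1 (frames 17982–35963) with 8265 frames into that block.
The block's first minute is 1800 frames and the rest 1798 each; 8265 frames reaches minute 4, so 1 × 18 + 4 × 2 = 26 labels have been skipped so far.
Adding those back, label number 26247 + 26 = 26273 at 30 labels/s is 875 s + 23 f = 0 h 14 min 35 s frame 23, i.e. 00:14:35;23.

00:14:35;23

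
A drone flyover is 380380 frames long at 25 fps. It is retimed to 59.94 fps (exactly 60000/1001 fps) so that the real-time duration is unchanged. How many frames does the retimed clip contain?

912000 frames

Target frames = source frames × (target rate / source rate) = 380380 × (60000/1001)/(25) = 380380 × 2400/1001 = 912000.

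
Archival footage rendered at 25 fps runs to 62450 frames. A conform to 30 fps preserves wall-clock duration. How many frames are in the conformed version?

Frames at target rate = 62450 × (30) / (25) = 74940.

74940 frames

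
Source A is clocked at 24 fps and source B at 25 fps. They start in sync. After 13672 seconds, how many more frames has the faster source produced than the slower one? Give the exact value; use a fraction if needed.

A emits 24 × 13672 = 328128 frames; B emits 25 × 13672 = 341800.
Difference = 13672 frames; B is ahead of A.

13672 frames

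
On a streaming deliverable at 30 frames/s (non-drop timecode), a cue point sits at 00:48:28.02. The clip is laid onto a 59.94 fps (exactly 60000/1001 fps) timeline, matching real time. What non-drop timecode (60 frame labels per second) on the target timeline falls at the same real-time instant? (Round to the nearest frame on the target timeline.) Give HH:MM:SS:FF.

00:48:25:10

Source frame index: (0×3600 + 48×60 + 28) × 30 + 2 = 87242.
Real time: 87242 / (30) = 43621/15 s.
Target frame: (43621/15) × (60000/1001) = 174484000/1001 ≈ 174309.690 → 174310.
At 60 labels/s: frame 174310 → 00:48:25:10.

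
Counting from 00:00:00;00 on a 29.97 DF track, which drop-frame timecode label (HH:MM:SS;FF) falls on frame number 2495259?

Ten DF minutes hold 17982 frames, so frame 2495259 lies in block 138 (frames 2481516–2499497) with 13743 frames into that block.
The block's first minute is 1800 frames and the rest 1798 each; 13743 frames reaches minute 7, so 138 × 18 + 7 × 2 = 2498 labels have been skipped so far.
Adding those back, label number 2495259 + 2498 = 2497757 at 30 labels/s is 83258 s + 17 f = 23 h 7 min 38 s frame 17, i.e. 23:07:38;17.

23:07:38;17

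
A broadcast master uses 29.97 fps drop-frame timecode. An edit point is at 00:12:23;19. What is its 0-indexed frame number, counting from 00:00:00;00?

22287

Complete 10-minute blocks: 1, each 17982 frames → 17982.
Remaining 2 whole minutes in the current block: 1800 + 1 × 1798 = 3598 frames.
Within the current minute: 23 × 30 + 19 − 2 = 707 (labels ;00/;01 skipped at this minute). Total = 17982 + 3598 + 707 = 22287.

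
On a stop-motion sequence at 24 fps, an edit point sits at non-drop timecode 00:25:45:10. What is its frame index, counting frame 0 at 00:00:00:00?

frame 37090

Total seconds to the label: (0 × 3600 + 25 × 60 + 45) = 1545.
Frame index = 1545 × 24 + 10 = 37090.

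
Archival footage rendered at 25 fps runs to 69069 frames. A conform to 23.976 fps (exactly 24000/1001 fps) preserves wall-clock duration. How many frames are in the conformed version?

Target frames = source frames × (target rate / source rate) = 69069 × (24000/1001)/(25) = 69069 × 960/1001 = 66240.

66240 frames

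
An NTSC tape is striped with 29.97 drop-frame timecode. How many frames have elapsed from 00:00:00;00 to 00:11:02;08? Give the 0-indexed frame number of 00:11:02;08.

Complete 10-minute blocks: 1, each 17982 frames → 17982.
Remaining 1 whole minute in the current block: 1800 + 0 × 1798 = 1800 frames.
Within the current minute: 2 × 30 + 8 − 2 = 66 (labels ;00/;01 skipped at this minute). Total = 17982 + 1800 + 66 = 19848.

19848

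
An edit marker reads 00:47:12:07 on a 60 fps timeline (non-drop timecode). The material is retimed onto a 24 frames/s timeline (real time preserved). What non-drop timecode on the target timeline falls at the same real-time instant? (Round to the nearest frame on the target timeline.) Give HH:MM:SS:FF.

Source frame index: (0×3600 + 47×60 + 12) × 60 + 7 = 169927.
Real time: 169927 / (60) = 169927/60 s.
Target frame: (169927/60) × (24) = 339854/5 ≈ 67970.800 → 67971.
At 24 labels/s: frame 67971 → 00:47:12:03.

00:47:12:03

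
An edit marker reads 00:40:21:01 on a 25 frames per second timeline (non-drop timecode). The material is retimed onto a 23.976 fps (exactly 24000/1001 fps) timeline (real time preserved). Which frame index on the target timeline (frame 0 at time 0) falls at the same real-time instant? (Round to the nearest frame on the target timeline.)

Source frame index: (0×3600 + 40×60 + 21) × 25 + 1 = 60526.
Real time: 60526 / (25) = 60526/25 s.
Target frame: (60526/25) × (24000/1001) = 58104960/1001 ≈ 58046.913 → 58047.

frame 58047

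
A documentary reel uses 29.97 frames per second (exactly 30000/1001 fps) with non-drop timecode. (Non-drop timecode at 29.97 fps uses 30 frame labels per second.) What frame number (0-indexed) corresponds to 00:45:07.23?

81233

Total seconds to the label: (0 × 3600 + 45 × 60 + 7) = 2707.
Frame index = 2707 × 30 + 23 = 81233.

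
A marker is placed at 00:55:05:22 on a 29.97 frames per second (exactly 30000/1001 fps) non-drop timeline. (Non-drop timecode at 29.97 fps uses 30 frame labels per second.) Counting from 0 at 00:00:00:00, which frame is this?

Total seconds to the label: (0 × 3600 + 55 × 60 + 5) = 3305.
Frame index = 3305 × 30 + 22 = 99172.

frame 99172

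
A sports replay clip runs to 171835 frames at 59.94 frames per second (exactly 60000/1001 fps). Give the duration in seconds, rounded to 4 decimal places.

2866.7806 seconds

Running time = 171835 × 1001/60000 = 34401367/12000 s ≈ 2866.7806 s.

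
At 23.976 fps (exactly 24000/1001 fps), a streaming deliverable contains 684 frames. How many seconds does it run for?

Running time = 684 / (24000/1001) = 28.5285 s.

28.5285 seconds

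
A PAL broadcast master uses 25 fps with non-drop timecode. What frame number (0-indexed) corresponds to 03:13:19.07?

Total seconds to the label: (3 × 3600 + 13 × 60 + 19) = 11599.
Frame index = 11599 × 25 + 7 = 289982.

289982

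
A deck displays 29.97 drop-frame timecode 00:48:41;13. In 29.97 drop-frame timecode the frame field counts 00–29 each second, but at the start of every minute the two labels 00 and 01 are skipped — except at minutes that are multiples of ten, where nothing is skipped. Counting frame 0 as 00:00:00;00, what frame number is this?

Complete 10-minute blocks: 4, each 17982 frames → 71928.
Remaining 8 whole minutes in the current block: 1800 + 7 × 1798 = 14386 frames.
Within the current minute: 41 × 30 + 13 − 2 = 1241 (labels ;00/;01 skipped at this minute). Total = 71928 + 14386 + 1241 = 87555.

87555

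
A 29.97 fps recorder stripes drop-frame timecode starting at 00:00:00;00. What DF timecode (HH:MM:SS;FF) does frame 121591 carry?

Ten DF minutes hold 17982 frames, so frame 121591 lies in block 6 (frames 107892–125873) with 13699 frames into that block.
The block's first minute is 1800 frames and the rest 1798 each; 13699 frames reaches minute 7, so 6 × 18 + 7 × 2 = 122 labels have been skipped so far.
Adding those back, label number 121591 + 122 = 121713 at 30 labels/s is 4057 s + 3 f = 1 h 7 min 37 s frame 3, i.e. 01:07:37;03.

01:07:37;03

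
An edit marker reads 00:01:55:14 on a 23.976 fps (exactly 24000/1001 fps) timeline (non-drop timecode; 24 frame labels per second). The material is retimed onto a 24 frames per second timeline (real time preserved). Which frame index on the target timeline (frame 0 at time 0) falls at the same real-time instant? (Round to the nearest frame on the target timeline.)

Source frame index: (0×3600 + 1×60 + 55) × 24 + 14 = 2774.
Real time: 2774 / (24000/1001) = 1388387/12000 s.
Target frame: (1388387/12000) × (24) = 1388387/500 ≈ 2776.774 → 2777.

frame 2777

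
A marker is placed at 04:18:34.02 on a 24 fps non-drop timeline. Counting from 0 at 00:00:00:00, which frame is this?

372338

Total seconds to the label: (4 × 3600 + 18 × 60 + 34) = 15514.
Frame index = 15514 × 24 + 2 = 372338.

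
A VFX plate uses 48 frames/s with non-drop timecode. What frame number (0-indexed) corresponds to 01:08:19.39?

Total seconds to the label: (1 × 3600 + 8 × 60 + 19) = 4099.
Frame index = 4099 × 48 + 39 = 196791.

frame 196791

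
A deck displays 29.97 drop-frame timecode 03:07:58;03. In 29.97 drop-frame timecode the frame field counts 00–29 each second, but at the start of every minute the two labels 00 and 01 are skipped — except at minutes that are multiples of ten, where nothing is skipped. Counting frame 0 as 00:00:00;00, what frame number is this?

338005

As if non-drop at 30 labels/s: (3 × 3600 + 7 × 60 + 58) × 30 + 3 = 338343.
Minute boundaries passed: 187; those not divisible by 10: 187 − 18 = 169; dropped labels = 2 × 169 = 338.
Actual frame index = 338343 − 338 = 338005.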